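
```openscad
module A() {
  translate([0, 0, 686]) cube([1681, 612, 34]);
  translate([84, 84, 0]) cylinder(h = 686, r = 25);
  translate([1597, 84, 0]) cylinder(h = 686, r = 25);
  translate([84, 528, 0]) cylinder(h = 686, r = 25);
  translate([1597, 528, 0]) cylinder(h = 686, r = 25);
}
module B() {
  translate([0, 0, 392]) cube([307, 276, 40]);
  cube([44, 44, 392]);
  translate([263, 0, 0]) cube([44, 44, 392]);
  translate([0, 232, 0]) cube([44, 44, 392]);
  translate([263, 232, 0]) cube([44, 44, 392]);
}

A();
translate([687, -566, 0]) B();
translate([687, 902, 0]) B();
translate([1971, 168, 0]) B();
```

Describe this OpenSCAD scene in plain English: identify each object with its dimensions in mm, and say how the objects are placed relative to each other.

A is a rectangular dining table. The top is 1681×612×34 mm with its upper surface at z = 720 mm. It stands on four round legs of 50 mm diameter, each leg's bounding box inset 59 mm from the nearest pair of top edges, running from the floor to the underside of the top.

B is a four-legged stool. The seat is 307×276 mm, 40 mm thick, top at z = 432 mm. It stands on four square legs, each 44×44 mm in cross-section, from z = 0 to the seat underside, each flush with a corner of the seat.

Three stools sit around the table at the −y, +y, +x sides.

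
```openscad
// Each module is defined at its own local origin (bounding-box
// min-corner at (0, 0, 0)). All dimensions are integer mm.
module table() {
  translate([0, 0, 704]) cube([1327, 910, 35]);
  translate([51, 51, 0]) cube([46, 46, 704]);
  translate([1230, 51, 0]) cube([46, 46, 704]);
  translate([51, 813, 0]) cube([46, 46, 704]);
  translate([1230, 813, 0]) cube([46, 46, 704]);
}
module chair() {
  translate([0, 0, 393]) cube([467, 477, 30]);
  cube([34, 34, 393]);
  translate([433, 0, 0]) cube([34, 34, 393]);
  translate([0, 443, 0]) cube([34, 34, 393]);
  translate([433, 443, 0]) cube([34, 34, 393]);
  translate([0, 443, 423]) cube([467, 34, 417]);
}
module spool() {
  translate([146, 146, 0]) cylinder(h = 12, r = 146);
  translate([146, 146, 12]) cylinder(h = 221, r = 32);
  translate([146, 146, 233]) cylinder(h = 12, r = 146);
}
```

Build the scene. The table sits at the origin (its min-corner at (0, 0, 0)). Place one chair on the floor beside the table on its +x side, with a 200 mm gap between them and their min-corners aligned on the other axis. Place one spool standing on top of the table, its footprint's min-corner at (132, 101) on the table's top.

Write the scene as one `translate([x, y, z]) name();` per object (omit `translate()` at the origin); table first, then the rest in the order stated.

table();
translate([1527, 0, 0]) chair();
translate([132, 101, 739]) spool();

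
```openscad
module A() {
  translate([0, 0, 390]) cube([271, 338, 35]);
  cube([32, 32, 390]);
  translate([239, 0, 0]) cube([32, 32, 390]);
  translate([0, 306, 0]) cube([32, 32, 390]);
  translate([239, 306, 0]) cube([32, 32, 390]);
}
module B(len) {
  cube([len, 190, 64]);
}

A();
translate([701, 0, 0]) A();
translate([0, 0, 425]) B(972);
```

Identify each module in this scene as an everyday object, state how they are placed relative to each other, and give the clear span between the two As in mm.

Second stool starts at x = 701; first ends at x = 271; clear span = 701 − 271 = 430 mm.

A is a stool. B is a beam. A beam spans the tops of two stools. The clear span between the two stools is 430 mm.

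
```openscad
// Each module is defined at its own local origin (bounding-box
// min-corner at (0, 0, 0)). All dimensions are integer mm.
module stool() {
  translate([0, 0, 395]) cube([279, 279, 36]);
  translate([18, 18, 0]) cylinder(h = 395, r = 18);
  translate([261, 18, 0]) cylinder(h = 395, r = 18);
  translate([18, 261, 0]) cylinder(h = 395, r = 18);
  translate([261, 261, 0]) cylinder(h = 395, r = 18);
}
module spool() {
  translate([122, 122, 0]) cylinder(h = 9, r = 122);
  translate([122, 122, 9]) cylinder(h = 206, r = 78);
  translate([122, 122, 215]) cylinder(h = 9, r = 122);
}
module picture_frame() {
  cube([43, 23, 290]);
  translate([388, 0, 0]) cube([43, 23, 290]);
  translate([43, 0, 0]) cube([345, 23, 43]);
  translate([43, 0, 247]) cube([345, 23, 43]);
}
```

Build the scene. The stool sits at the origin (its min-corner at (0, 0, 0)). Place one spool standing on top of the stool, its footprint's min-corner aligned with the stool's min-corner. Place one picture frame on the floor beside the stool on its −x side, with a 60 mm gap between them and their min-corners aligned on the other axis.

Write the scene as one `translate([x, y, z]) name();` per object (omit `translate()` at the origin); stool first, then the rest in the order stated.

stool();
translate([0, 0, 431]) spool();
translate([-491, 0, 0]) picture_frame();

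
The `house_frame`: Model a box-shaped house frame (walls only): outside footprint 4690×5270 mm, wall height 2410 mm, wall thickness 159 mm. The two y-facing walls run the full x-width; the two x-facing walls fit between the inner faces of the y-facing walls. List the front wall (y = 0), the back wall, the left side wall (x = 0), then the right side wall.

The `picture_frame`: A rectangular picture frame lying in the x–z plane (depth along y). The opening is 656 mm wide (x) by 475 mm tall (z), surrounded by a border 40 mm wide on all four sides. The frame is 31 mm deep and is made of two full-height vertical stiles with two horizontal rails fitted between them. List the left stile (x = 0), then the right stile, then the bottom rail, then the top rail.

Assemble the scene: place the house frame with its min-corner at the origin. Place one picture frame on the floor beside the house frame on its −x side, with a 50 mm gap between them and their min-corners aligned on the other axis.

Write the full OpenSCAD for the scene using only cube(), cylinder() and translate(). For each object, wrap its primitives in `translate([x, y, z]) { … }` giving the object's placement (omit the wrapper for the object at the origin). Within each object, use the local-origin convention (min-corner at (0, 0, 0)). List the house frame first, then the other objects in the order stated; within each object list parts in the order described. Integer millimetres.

cube([4690, 159, 2410]);
translate([0, 5111, 0]) cube([4690, 159, 2410]);
translate([0, 159, 0]) cube([159, 4952, 2410]);
translate([4531, 159, 0]) cube([159, 4952, 2410]);
translate([-786, 0, 0]) {
  cube([40, 31, 555]);
  translate([696, 0, 0]) cube([40, 31, 555]);
  translate([40, 0, 0]) cube([656, 31, 40]);
  translate([40, 0, 515]) cube([656, 31, 40]);
}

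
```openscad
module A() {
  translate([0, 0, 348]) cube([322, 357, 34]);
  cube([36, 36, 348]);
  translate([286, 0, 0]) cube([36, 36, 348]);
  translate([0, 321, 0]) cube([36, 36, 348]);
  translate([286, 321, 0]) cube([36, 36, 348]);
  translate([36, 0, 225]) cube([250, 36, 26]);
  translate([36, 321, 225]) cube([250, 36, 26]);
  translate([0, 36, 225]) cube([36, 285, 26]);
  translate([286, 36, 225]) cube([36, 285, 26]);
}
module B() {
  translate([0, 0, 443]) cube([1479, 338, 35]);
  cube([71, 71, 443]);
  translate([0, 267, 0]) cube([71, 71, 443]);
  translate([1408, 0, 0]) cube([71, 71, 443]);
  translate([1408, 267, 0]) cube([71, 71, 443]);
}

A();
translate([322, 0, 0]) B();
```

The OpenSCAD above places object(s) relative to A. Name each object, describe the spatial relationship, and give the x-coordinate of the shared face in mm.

A is a stool. B is a bench. The bench is against the stool's +x side, with their −y faces flush. The x-coordinate of the shared face is 322 mm.

The stool's +x face and the bench's −x face are both at x = 322 mm.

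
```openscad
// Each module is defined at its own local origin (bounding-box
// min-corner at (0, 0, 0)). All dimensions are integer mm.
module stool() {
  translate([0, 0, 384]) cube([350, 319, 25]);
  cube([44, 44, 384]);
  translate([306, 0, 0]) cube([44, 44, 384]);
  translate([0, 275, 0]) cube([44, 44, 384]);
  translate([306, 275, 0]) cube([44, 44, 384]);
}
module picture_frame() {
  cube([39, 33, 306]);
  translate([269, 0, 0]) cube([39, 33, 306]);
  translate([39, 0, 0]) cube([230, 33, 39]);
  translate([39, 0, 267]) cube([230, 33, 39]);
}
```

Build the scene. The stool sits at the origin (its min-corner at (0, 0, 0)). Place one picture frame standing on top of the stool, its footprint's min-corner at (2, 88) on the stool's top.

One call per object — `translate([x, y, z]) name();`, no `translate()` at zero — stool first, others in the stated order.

stool();
translate([2, 88, 409]) picture_frame();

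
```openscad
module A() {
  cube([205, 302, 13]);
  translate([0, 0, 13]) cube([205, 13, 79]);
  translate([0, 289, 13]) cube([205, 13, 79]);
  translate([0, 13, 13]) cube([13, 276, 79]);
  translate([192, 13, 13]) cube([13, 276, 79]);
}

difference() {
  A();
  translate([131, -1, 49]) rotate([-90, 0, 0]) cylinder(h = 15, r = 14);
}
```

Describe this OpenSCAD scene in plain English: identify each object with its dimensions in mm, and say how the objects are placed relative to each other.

A is an open storage box with external size 205×302×92 mm and wall thickness 13 mm (the base is also 13 mm thick). The base covers the whole footprint; the four walls stand on the base, with the y-facing walls full-width and the x-facing walls fitting between their inner faces.

The open box has a circular hole of radius 14 mm through its front wall, centred at (x = 131, z = 49).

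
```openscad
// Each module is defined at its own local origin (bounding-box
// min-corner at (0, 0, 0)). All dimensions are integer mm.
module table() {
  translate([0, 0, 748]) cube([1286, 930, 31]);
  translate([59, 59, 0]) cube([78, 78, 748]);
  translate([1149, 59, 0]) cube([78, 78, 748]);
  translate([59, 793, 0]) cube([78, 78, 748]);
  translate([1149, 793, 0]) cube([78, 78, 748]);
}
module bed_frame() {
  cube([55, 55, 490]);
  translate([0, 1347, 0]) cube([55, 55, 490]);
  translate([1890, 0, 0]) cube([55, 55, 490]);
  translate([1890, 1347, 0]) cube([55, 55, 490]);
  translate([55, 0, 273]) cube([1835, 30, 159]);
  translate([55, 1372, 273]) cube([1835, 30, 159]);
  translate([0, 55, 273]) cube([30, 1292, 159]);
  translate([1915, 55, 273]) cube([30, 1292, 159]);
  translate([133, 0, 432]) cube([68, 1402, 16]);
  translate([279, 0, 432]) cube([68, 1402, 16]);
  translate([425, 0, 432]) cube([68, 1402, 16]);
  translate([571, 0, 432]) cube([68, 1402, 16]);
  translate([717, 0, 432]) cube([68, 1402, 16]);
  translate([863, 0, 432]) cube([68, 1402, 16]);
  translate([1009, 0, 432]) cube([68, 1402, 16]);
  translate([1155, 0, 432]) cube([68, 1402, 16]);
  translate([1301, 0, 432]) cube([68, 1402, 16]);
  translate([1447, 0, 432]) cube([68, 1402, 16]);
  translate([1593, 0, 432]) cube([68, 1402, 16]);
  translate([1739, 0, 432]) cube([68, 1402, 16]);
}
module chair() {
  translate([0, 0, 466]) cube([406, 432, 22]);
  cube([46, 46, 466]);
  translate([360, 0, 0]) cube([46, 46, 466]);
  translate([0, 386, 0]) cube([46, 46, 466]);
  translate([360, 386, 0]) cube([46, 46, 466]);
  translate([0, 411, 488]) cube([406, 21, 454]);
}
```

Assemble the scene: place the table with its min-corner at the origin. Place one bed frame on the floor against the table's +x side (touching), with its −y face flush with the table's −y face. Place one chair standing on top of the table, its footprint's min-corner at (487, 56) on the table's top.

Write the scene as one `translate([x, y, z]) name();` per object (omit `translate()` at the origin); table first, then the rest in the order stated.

table();
translate([1286, 0, 0]) bed_frame();
translate([487, 56, 779]) chair();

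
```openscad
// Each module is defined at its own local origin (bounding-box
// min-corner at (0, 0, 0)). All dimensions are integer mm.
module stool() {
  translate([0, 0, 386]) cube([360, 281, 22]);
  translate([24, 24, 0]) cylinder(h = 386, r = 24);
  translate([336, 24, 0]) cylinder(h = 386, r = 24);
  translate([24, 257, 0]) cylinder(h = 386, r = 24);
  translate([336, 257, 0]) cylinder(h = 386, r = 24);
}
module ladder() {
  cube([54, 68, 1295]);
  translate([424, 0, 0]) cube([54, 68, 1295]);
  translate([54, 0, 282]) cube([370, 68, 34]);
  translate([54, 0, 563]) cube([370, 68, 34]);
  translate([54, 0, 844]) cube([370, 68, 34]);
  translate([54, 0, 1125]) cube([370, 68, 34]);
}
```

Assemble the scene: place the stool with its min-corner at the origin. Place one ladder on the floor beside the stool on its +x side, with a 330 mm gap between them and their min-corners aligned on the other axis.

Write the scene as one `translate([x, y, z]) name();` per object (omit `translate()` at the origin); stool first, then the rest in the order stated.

stool();
translate([690, 0, 0]) ladder();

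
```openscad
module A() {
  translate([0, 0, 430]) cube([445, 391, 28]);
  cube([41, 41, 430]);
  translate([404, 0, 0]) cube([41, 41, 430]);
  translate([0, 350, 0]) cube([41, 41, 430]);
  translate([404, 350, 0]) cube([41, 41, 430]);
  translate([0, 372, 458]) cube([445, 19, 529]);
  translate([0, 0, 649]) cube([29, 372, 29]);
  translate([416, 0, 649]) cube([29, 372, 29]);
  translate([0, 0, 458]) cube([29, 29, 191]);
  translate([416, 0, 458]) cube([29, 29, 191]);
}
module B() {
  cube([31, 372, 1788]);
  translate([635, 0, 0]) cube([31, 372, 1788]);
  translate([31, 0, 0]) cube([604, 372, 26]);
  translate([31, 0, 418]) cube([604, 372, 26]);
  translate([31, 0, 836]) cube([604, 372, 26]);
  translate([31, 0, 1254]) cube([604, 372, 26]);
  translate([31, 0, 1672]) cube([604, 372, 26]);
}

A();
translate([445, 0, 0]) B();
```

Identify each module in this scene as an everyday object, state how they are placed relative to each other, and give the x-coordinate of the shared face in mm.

The chair's +x face and the bookshelf's −x face are both at x = 445 mm.

A is a chair. B is a bookshelf. The bookshelf is against the chair's +x side, with their −y faces flush. The x-coordinate of the shared face is 445 mm.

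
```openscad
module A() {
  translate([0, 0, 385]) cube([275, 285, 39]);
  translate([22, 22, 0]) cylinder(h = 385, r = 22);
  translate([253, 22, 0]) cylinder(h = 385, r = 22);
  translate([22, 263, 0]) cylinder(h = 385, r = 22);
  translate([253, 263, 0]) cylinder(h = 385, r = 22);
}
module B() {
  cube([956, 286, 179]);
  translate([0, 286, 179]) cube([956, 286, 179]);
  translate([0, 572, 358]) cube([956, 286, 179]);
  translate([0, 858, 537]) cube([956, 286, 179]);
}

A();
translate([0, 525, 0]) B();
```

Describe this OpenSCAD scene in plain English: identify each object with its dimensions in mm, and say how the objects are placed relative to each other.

A is a simple wooden stool: a rectangular seat 275 mm (x) by 285 mm (y), 39 mm thick, top face at z = 424 mm, on four round legs, each 44 mm in diameter. The legs rest on z = 0, each leg's axis is inset half a diameter from the nearest pair of seat edges (so the leg's bounding box is flush with the corner).

B is a run of 4 identical solid stair steps. Each tread is 956×286 mm and each step block is 179 mm high. Step 1 rests on the floor; step k is offset from step 1 by (k−1)×286 mm in y and (k−1)×179 mm in z.

The staircase is on the floor beside the stool on its +y side.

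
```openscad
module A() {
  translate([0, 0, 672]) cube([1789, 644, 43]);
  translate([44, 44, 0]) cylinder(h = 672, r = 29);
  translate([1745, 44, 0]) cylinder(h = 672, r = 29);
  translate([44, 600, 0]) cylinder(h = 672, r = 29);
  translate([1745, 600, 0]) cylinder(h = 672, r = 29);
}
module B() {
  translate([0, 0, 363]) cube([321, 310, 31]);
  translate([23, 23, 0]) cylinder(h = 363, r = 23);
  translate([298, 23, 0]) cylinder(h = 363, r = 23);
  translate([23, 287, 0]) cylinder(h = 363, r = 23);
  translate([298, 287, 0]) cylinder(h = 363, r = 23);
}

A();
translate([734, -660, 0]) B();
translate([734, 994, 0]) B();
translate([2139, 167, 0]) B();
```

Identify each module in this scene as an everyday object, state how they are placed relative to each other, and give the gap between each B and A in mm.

Each stool's nearest face is 350 mm from the table's bounding box.

A is a table. B is a stool. Three stools sit around the table at the −y, +y, +x sides. The gap between each stool and the table is 350 mm.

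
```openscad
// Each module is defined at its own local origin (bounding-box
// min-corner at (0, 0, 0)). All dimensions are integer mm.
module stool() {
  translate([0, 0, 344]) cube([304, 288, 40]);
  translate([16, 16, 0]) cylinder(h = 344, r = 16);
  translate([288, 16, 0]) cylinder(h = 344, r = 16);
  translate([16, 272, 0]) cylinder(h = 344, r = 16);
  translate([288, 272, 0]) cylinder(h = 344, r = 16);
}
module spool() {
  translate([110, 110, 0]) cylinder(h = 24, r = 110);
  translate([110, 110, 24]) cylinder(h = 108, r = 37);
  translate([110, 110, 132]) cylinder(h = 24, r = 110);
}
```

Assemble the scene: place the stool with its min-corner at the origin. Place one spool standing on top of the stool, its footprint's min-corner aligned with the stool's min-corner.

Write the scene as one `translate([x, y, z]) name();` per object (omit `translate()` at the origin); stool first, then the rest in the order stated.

stool();
translate([0, 0, 384]) spool();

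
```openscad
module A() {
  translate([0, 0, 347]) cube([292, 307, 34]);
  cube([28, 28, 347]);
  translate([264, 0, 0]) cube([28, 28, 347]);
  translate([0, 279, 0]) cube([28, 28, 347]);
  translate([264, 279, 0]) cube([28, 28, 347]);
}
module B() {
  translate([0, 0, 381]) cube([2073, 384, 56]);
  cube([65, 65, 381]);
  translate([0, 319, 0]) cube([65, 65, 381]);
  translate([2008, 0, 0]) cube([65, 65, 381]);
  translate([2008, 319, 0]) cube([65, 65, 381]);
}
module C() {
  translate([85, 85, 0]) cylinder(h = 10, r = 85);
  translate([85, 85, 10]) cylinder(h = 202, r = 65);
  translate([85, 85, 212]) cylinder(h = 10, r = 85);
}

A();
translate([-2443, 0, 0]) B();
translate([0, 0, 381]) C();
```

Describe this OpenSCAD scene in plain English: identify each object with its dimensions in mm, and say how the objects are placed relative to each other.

A is a simple wooden stool: a rectangular seat 292 mm (x) by 307 mm (y), 34 mm thick, top face at z = 381 mm, on four square legs, each 28×28 mm in cross-section. The legs rest on z = 0, each flush with a corner of the seat.

B is a long wooden bench with a 2073 mm (x) × 384 mm (y) seat, 56 mm thick, its top surface 437 mm above the floor. Four 65 mm square legs at the seat corners, flush with the edges, run from z = 0 to the seat underside.

C is a spool: two coaxial disc flanges of radius 85 mm and thickness 10 mm, joined by a core cylinder of radius 65 mm and height 202 mm. The lower flange rests on z = 0 and the three cylinders share a vertical axis.

The bench is on the floor beside the stool on its −x side. The spool is on top of the stool.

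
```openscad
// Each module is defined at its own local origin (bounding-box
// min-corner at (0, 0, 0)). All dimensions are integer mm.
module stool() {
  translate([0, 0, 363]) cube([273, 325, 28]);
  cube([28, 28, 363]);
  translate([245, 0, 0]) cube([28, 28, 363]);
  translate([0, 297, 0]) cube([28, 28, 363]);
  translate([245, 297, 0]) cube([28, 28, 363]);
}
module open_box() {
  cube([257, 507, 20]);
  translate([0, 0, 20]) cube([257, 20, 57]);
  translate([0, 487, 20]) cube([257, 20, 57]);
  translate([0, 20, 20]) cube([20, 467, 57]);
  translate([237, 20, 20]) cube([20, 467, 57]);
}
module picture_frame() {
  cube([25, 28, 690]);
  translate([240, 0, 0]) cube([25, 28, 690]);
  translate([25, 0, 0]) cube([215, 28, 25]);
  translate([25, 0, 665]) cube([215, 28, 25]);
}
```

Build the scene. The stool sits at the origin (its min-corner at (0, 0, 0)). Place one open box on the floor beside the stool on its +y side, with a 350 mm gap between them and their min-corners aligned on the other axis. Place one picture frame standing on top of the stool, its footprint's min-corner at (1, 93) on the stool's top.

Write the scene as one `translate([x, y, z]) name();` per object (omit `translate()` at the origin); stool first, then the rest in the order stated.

stool();
translate([0, 675, 0]) open_box();
translate([1, 93, 391]) picture_frame();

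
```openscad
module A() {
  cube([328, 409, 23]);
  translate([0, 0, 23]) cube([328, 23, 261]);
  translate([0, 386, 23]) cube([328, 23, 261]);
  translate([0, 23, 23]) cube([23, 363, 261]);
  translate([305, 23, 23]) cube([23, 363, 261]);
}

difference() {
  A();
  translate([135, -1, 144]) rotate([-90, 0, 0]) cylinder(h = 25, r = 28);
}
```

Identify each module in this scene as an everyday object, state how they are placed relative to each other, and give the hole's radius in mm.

The subtracted cylinder has r = 28 mm.

A is an open box. The open box has a circular hole through its front wall. The hole's radius is 28 mm.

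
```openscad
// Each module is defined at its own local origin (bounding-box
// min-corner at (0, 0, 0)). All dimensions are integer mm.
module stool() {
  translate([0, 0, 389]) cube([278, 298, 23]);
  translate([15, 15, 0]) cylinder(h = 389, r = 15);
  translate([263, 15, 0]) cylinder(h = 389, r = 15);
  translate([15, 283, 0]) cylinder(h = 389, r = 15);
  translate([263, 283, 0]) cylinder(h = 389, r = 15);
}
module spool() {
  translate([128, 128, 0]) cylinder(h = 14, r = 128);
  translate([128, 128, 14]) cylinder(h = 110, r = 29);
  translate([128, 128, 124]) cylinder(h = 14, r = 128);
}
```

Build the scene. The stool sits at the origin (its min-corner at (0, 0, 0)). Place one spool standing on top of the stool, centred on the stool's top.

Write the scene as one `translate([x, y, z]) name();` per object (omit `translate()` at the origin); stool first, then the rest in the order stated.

stool();
translate([11, 21, 412]) spool();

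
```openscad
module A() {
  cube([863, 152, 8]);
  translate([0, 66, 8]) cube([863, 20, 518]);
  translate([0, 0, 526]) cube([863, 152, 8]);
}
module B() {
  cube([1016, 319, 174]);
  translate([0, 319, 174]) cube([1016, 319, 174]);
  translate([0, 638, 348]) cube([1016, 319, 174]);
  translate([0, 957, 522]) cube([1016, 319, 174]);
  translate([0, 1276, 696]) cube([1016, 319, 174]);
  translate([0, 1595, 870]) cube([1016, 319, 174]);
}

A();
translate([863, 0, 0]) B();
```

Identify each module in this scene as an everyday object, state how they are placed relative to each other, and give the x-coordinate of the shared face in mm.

A is an I-beam. B is a staircase. The staircase is against the I-beam's +x side, with their −y faces flush. The x-coordinate of the shared face is 863 mm.

The I-beam's +x face and the staircase's −x face are both at x = 863 mm.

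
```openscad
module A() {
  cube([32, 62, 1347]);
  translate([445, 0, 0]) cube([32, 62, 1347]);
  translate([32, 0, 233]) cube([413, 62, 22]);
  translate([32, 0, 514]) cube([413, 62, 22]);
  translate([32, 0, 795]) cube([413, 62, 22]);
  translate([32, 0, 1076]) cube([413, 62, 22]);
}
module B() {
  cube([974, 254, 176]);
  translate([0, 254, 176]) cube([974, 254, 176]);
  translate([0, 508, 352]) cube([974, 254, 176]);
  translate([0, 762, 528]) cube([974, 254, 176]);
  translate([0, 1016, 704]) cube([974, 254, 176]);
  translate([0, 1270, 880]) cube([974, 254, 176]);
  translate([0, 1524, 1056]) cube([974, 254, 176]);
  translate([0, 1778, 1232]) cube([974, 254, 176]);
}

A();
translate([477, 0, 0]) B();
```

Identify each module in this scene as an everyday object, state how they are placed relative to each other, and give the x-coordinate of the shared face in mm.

A is a ladder. B is a staircase. The staircase is against the ladder's +x side, with their −y faces flush. The x-coordinate of the shared face is 477 mm.

The ladder's +x face and the staircase's −x face are both at x = 477 mm.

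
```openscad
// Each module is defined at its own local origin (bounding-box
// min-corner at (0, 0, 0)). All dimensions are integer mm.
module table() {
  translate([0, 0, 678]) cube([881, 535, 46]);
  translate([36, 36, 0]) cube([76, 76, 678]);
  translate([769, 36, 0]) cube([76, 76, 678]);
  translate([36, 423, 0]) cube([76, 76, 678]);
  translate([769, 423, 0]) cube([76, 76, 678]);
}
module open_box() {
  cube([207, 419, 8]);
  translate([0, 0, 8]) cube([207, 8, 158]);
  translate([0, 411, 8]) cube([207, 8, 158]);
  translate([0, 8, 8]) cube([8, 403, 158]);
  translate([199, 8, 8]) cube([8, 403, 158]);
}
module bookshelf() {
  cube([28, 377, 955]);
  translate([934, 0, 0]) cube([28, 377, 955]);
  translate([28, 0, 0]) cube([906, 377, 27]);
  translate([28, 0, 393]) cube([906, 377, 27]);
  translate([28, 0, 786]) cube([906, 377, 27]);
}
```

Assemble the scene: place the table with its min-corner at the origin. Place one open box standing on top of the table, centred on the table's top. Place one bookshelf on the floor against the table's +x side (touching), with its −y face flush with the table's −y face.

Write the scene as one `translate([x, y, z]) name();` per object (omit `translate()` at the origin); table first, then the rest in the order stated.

table();
translate([337, 58, 724]) open_box();
translate([881, 0, 0]) bookshelf();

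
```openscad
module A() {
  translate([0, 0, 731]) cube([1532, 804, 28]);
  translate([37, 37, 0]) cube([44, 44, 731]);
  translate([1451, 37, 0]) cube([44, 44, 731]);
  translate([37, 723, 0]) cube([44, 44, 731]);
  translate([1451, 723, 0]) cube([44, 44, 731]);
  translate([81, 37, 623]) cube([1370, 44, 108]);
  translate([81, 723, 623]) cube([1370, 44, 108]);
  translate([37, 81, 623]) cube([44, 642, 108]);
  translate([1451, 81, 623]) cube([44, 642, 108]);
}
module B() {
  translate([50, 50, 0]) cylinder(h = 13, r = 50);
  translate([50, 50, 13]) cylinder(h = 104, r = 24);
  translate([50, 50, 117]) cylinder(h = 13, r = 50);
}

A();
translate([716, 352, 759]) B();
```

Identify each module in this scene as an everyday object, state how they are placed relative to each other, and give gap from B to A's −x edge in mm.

The spool's min-x is at 716; the table's min-x is 0; gap = 716 mm.

A is a table. B is a spool. The spool is on top of the table, centred. The gap from the spool to the table's −x edge is 716 mm.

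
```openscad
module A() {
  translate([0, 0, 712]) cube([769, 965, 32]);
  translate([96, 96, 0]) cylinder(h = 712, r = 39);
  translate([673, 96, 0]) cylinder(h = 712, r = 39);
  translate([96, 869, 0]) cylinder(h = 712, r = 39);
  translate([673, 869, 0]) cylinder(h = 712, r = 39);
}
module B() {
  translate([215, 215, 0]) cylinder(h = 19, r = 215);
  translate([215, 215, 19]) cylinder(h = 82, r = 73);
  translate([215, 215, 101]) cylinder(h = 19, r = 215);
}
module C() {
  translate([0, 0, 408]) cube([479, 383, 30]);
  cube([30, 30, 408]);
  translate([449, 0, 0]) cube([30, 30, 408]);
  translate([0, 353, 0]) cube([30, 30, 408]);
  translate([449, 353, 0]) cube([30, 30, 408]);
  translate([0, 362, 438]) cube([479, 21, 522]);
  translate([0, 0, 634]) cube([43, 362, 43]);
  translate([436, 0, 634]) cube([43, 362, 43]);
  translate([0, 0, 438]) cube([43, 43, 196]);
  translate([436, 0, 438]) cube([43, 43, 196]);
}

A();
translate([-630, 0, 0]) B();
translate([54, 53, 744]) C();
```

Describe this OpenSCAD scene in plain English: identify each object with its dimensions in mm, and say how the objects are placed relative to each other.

A is a rectangular dining table. The top is 769×965×32 mm with its upper surface at z = 744 mm. It stands on four round legs of 78 mm diameter, each leg's bounding box inset 57 mm from the nearest pair of top edges, running from the floor to the underside of the top.

B is a spool: two coaxial disc flanges of radius 215 mm and thickness 19 mm, joined by a core cylinder of radius 73 mm and height 82 mm. The lower flange rests on z = 0 and the three cylinders share a vertical axis.

C is a chair. The seat is a 479×383×30 mm slab with its top at z = 438 mm, on four 30×30 mm corner legs (flush with the seat edges, standing on z = 0). A flat backrest 21 mm thick, 522 mm tall, spans the full seat width and rises from the seat top along its +y edge, rear face flush with the rear of the seat. Two armrests of 43×43 mm section run along each side from the seat's front edge to the front of the backrest, top faces 239 mm above the seat top and outer faces flush with the seat's x-edges; a 43×43 mm post under the front of each armrest stands on the seat at the front corner.

The spool is on the floor beside the table on its −x side. The chair is on top of the table.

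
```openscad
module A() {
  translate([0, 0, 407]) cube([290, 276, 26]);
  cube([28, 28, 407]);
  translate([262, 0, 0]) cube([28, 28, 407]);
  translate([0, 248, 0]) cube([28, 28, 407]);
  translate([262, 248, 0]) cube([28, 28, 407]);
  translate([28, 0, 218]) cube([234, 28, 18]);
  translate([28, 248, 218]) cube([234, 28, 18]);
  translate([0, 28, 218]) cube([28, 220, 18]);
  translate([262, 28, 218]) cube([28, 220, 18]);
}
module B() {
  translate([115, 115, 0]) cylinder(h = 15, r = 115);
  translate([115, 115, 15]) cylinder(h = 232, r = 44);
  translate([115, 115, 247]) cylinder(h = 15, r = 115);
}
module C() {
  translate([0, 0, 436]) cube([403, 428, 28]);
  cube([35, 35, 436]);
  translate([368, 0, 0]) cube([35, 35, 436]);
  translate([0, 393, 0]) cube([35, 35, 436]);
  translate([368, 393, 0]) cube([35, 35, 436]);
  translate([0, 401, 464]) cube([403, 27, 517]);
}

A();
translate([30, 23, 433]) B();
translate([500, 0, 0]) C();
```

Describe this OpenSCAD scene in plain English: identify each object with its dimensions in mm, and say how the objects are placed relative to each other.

A is a simple wooden stool: a rectangular seat 290 mm (x) by 276 mm (y), 26 mm thick, top face at z = 433 mm, on four square legs, each 28×28 mm in cross-section. The legs rest on z = 0, each flush with a corner of the seat. Four stretchers, 28 mm wide and 18 mm tall, connect adjacent legs with their undersides at z = 218 mm, each running between the inner faces of the legs it joins and aligned with the legs' outer faces on the other axis.

B is a spool: two coaxial disc flanges of radius 115 mm and thickness 15 mm, joined by a core cylinder of radius 44 mm and height 232 mm. The lower flange rests on z = 0 and the three cylinders share a vertical axis.

C is a chair: 403×428 mm seat, 28 mm thick, top at z = 464 mm, on four 35 mm square corner legs flush with the seat edges. A 27 mm thick backrest slab spans the full seat width, extending 517 mm above the seat top, its back face flush with the seat's +y edge.

The spool is on top of the stool, centred. The chair is on the floor beside the stool on its +x side.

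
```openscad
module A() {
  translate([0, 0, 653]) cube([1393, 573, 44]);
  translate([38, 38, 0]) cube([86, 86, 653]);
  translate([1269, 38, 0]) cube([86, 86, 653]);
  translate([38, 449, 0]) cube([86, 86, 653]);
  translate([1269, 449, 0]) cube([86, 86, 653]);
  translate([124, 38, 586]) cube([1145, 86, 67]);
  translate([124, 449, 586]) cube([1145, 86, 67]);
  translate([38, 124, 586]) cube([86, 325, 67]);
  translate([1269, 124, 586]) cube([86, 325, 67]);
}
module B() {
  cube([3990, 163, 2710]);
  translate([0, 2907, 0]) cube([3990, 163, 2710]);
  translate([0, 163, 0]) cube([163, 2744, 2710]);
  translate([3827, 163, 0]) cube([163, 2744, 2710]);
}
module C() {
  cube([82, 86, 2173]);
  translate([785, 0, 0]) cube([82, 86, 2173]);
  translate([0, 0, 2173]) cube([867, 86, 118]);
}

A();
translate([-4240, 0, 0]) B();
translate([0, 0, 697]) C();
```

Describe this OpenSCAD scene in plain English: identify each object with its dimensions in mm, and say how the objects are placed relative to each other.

A is a table: top 1393 mm (x) × 573 mm (y), 44 mm thick, upper face at z = 697 mm, on four 86×86 mm square legs, each inset 38 mm from the nearest pair of top edges, running from z = 0 to the bottom of the top. Four apron rails, 86 mm thick and 67 mm tall, run between adjacent legs with their top edges flush with the underside of the top and their outer faces flush with the legs' outer faces.

B is the wall frame of a small rectangular building: four walls, each 2710 mm tall and 163 mm thick, enclosing a footprint 3990 mm (x) by 3070 mm (y) outside-to-outside, with no floor or roof. The front and back walls (the −y and +y sides) span the full width; the two side walls fit between them.

C is a rectangular door frame: two vertical jambs of 82×86 mm section, 2173 mm tall, with a clear opening 703 mm wide between their inner faces. A header 118 mm tall and 86 mm deep lies on top of the jambs and spans the full outside width.

The house frame is on the floor beside the table on its −x side. The door frame is on top of the table.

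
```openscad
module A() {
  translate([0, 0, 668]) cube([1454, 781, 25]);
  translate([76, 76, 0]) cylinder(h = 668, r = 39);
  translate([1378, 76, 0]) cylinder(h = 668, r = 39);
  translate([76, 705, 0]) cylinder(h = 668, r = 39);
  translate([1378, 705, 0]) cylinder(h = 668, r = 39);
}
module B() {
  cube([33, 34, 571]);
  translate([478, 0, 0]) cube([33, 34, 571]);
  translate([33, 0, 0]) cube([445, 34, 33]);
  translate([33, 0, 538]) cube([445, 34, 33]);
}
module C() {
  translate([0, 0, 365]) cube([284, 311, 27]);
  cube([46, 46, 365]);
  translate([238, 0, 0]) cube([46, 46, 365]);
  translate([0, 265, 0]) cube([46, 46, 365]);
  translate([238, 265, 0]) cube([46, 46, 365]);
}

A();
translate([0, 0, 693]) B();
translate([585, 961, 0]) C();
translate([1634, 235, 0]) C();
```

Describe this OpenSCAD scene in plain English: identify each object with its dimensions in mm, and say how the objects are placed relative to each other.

A is a rectangular dining table. The top is 1454×781×25 mm with its upper surface at z = 693 mm. It stands on four round legs of 78 mm diameter, each leg's bounding box inset 37 mm from the nearest pair of top edges, running from the floor to the underside of the top.

B is a rectangular picture frame lying in the x–z plane (depth along y). The opening is 445 mm wide (x) by 505 mm tall (z), surrounded by a border 33 mm wide on all four sides. The frame is 34 mm deep and is made of two full-height vertical stiles with two horizontal rails fitted between them.

C is a four-legged stool. The seat is 284×311 mm, 27 mm thick, top at z = 392 mm. It stands on four square legs, each 46×46 mm in cross-section, from z = 0 to the seat underside, each flush with a corner of the seat.

The picture frame is on top of the table. Two stools sit around the table at the +y, +x sides.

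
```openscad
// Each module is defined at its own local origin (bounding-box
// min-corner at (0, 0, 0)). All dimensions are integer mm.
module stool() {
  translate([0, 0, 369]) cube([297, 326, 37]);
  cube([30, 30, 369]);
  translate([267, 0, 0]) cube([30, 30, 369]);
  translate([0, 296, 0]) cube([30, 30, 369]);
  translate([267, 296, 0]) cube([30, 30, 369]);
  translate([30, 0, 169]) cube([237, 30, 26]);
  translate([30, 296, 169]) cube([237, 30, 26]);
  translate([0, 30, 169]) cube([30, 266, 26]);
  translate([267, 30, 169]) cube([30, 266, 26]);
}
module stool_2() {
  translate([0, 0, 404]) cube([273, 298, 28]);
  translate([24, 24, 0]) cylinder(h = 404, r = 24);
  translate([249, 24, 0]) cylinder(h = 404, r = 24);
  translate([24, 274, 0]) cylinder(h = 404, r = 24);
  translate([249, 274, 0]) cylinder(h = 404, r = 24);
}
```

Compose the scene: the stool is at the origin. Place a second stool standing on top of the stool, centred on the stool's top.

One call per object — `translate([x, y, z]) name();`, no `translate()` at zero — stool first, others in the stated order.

stool();
translate([12, 14, 406]) stool_2();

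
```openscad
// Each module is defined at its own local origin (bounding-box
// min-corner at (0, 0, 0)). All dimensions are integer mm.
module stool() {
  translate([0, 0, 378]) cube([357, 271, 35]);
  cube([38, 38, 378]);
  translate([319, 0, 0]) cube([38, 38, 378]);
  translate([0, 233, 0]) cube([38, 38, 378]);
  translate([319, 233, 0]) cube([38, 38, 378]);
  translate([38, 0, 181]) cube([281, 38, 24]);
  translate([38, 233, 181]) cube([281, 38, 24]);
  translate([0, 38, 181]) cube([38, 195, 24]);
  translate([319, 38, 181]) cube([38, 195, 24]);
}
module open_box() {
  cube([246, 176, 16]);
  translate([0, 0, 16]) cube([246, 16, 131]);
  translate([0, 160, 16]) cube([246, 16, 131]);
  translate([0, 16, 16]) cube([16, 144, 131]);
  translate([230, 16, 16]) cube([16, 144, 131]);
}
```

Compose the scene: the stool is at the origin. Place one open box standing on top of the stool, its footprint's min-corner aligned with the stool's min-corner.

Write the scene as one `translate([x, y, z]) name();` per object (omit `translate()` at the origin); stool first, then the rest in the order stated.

stool();
translate([0, 0, 413]) open_box();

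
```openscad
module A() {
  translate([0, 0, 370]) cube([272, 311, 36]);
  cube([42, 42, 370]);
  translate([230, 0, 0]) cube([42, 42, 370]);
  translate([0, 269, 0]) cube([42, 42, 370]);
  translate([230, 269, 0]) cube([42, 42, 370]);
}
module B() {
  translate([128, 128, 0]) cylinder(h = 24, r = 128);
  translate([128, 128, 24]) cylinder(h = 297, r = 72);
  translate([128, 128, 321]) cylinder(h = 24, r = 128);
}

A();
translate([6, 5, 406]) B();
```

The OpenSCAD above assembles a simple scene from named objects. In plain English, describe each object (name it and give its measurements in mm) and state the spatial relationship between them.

A is a four-legged stool. The seat is a 272×311×36 mm slab whose top surface is at z = 406 mm; four square legs, each 42×42 mm in cross-section, run from the floor (z = 0) to the underside of the seat, each flush with a corner of the seat.

B is a spool: two coaxial disc flanges of radius 128 mm and thickness 24 mm, joined by a core cylinder of radius 72 mm and height 297 mm. The lower flange rests on z = 0 and the three cylinders share a vertical axis.

The spool is on top of the stool.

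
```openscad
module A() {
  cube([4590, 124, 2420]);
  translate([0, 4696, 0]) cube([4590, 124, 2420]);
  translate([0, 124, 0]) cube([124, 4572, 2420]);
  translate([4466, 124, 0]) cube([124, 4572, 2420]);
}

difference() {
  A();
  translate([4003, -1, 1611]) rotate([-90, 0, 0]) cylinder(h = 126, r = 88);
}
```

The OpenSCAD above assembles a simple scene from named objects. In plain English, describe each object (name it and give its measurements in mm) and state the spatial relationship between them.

A is the wall frame of a small rectangular building: four walls, each 2420 mm tall and 124 mm thick, enclosing a footprint 4590 mm (x) by 4820 mm (y) outside-to-outside, with no floor or roof. The front and back walls (the −y and +y sides) span the full width; the two side walls fit between them.

The house frame has a circular hole of radius 88 mm through its front wall, centred at (x = 4003, z = 1611).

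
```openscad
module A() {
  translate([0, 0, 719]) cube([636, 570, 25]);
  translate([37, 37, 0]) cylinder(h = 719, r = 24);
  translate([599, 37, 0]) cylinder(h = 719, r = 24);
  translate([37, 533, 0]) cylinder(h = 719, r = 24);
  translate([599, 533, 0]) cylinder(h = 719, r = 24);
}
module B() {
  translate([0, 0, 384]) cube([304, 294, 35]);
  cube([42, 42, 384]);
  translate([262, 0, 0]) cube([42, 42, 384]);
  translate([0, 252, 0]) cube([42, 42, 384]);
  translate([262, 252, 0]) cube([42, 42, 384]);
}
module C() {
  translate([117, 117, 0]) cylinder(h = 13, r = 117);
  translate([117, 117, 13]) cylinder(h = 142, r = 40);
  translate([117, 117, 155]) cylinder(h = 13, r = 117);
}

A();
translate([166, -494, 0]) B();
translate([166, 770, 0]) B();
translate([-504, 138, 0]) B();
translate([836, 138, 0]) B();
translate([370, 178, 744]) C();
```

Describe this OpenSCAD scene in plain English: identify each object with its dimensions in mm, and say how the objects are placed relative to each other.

A is a table: top 636 mm (x) × 570 mm (y), 25 mm thick, upper face at z = 744 mm, on four round legs of 48 mm diameter, each leg's bounding box inset 13 mm from the nearest pair of top edges, running from z = 0 to the bottom of the top.

B is a simple wooden stool: a rectangular seat 304 mm (x) by 294 mm (y), 35 mm thick, top face at z = 419 mm, on four square legs, each 42×42 mm in cross-section. The legs rest on z = 0, each flush with a corner of the seat.

C is a spool: two coaxial disc flanges of radius 117 mm and thickness 13 mm, joined by a core cylinder of radius 40 mm and height 142 mm. The lower flange rests on z = 0 and the three cylinders share a vertical axis.

Four stools sit around the table at the −y, +y, −x, +x sides. The spool is on top of the table.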